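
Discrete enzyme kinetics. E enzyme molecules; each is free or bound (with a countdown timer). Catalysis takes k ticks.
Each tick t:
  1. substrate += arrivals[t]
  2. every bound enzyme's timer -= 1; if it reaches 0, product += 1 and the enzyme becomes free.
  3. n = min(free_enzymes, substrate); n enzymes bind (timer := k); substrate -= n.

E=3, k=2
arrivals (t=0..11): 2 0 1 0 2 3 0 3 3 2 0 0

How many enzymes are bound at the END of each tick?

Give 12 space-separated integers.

t=0: arr=2 -> substrate=0 bound=2 product=0
t=1: arr=0 -> substrate=0 bound=2 product=0
t=2: arr=1 -> substrate=0 bound=1 product=2
t=3: arr=0 -> substrate=0 bound=1 product=2
t=4: arr=2 -> substrate=0 bound=2 product=3
t=5: arr=3 -> substrate=2 bound=3 product=3
t=6: arr=0 -> substrate=0 bound=3 product=5
t=7: arr=3 -> substrate=2 bound=3 product=6
t=8: arr=3 -> substrate=3 bound=3 product=8
t=9: arr=2 -> substrate=4 bound=3 product=9
t=10: arr=0 -> substrate=2 bound=3 product=11
t=11: arr=0 -> substrate=1 bound=3 product=12

Answer: 2 2 1 1 2 3 3 3 3 3 3 3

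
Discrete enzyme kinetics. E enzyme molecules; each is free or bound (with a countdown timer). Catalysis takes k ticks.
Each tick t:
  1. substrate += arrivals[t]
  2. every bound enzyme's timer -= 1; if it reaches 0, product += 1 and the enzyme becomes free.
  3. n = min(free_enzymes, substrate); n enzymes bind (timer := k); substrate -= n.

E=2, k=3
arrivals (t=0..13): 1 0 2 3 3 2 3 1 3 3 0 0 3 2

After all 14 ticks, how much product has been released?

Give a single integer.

Answer: 7

Derivation:
t=0: arr=1 -> substrate=0 bound=1 product=0
t=1: arr=0 -> substrate=0 bound=1 product=0
t=2: arr=2 -> substrate=1 bound=2 product=0
t=3: arr=3 -> substrate=3 bound=2 product=1
t=4: arr=3 -> substrate=6 bound=2 product=1
t=5: arr=2 -> substrate=7 bound=2 product=2
t=6: arr=3 -> substrate=9 bound=2 product=3
t=7: arr=1 -> substrate=10 bound=2 product=3
t=8: arr=3 -> substrate=12 bound=2 product=4
t=9: arr=3 -> substrate=14 bound=2 product=5
t=10: arr=0 -> substrate=14 bound=2 product=5
t=11: arr=0 -> substrate=13 bound=2 product=6
t=12: arr=3 -> substrate=15 bound=2 product=7
t=13: arr=2 -> substrate=17 bound=2 product=7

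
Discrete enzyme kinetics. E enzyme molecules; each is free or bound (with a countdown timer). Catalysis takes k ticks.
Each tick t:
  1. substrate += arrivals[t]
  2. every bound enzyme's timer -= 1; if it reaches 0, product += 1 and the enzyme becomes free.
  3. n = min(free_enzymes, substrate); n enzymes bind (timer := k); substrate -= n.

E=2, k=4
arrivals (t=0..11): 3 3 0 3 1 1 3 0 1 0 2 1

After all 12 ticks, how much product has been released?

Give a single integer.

t=0: arr=3 -> substrate=1 bound=2 product=0
t=1: arr=3 -> substrate=4 bound=2 product=0
t=2: arr=0 -> substrate=4 bound=2 product=0
t=3: arr=3 -> substrate=7 bound=2 product=0
t=4: arr=1 -> substrate=6 bound=2 product=2
t=5: arr=1 -> substrate=7 bound=2 product=2
t=6: arr=3 -> substrate=10 bound=2 product=2
t=7: arr=0 -> substrate=10 bound=2 product=2
t=8: arr=1 -> substrate=9 bound=2 product=4
t=9: arr=0 -> substrate=9 bound=2 product=4
t=10: arr=2 -> substrate=11 bound=2 product=4
t=11: arr=1 -> substrate=12 bound=2 product=4

Answer: 4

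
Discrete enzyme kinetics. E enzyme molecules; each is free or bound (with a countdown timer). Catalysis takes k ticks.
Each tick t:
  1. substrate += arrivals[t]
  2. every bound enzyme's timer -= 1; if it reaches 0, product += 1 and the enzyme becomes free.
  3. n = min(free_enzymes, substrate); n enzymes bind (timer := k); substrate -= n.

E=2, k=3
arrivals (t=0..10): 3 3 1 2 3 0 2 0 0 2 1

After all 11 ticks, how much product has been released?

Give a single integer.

t=0: arr=3 -> substrate=1 bound=2 product=0
t=1: arr=3 -> substrate=4 bound=2 product=0
t=2: arr=1 -> substrate=5 bound=2 product=0
t=3: arr=2 -> substrate=5 bound=2 product=2
t=4: arr=3 -> substrate=8 bound=2 product=2
t=5: arr=0 -> substrate=8 bound=2 product=2
t=6: arr=2 -> substrate=8 bound=2 product=4
t=7: arr=0 -> substrate=8 bound=2 product=4
t=8: arr=0 -> substrate=8 bound=2 product=4
t=9: arr=2 -> substrate=8 bound=2 product=6
t=10: arr=1 -> substrate=9 bound=2 product=6

Answer: 6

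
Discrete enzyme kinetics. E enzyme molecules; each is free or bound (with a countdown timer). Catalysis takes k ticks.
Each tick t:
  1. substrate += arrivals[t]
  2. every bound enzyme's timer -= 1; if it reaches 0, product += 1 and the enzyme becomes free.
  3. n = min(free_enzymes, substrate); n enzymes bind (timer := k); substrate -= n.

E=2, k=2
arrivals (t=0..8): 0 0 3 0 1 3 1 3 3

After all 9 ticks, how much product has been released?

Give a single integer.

t=0: arr=0 -> substrate=0 bound=0 product=0
t=1: arr=0 -> substrate=0 bound=0 product=0
t=2: arr=3 -> substrate=1 bound=2 product=0
t=3: arr=0 -> substrate=1 bound=2 product=0
t=4: arr=1 -> substrate=0 bound=2 product=2
t=5: arr=3 -> substrate=3 bound=2 product=2
t=6: arr=1 -> substrate=2 bound=2 product=4
t=7: arr=3 -> substrate=5 bound=2 product=4
t=8: arr=3 -> substrate=6 bound=2 product=6

Answer: 6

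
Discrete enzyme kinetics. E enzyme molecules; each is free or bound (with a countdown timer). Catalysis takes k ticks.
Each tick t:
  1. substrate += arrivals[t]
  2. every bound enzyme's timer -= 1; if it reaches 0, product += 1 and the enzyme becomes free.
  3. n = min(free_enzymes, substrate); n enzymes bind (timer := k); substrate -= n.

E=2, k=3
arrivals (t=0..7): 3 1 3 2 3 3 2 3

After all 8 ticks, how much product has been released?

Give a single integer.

t=0: arr=3 -> substrate=1 bound=2 product=0
t=1: arr=1 -> substrate=2 bound=2 product=0
t=2: arr=3 -> substrate=5 bound=2 product=0
t=3: arr=2 -> substrate=5 bound=2 product=2
t=4: arr=3 -> substrate=8 bound=2 product=2
t=5: arr=3 -> substrate=11 bound=2 product=2
t=6: arr=2 -> substrate=11 bound=2 product=4
t=7: arr=3 -> substrate=14 bound=2 product=4

Answer: 4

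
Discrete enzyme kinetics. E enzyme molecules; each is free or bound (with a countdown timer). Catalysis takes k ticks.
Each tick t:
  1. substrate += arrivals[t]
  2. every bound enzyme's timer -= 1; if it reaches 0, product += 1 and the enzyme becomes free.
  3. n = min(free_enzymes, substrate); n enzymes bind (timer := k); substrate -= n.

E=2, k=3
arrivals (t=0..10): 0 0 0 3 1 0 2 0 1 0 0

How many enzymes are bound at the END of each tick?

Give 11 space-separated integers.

Answer: 0 0 0 2 2 2 2 2 2 2 2

Derivation:
t=0: arr=0 -> substrate=0 bound=0 product=0
t=1: arr=0 -> substrate=0 bound=0 product=0
t=2: arr=0 -> substrate=0 bound=0 product=0
t=3: arr=3 -> substrate=1 bound=2 product=0
t=4: arr=1 -> substrate=2 bound=2 product=0
t=5: arr=0 -> substrate=2 bound=2 product=0
t=6: arr=2 -> substrate=2 bound=2 product=2
t=7: arr=0 -> substrate=2 bound=2 product=2
t=8: arr=1 -> substrate=3 bound=2 product=2
t=9: arr=0 -> substrate=1 bound=2 product=4
t=10: arr=0 -> substrate=1 bound=2 product=4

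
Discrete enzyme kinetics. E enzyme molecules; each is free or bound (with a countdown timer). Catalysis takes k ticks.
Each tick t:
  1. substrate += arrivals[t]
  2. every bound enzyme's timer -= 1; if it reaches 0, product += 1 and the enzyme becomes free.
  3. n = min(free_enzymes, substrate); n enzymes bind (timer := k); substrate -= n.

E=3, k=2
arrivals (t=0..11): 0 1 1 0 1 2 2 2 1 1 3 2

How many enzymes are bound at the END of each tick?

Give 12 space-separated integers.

t=0: arr=0 -> substrate=0 bound=0 product=0
t=1: arr=1 -> substrate=0 bound=1 product=0
t=2: arr=1 -> substrate=0 bound=2 product=0
t=3: arr=0 -> substrate=0 bound=1 product=1
t=4: arr=1 -> substrate=0 bound=1 product=2
t=5: arr=2 -> substrate=0 bound=3 product=2
t=6: arr=2 -> substrate=1 bound=3 product=3
t=7: arr=2 -> substrate=1 bound=3 product=5
t=8: arr=1 -> substrate=1 bound=3 product=6
t=9: arr=1 -> substrate=0 bound=3 product=8
t=10: arr=3 -> substrate=2 bound=3 product=9
t=11: arr=2 -> substrate=2 bound=3 product=11

Answer: 0 1 2 1 1 3 3 3 3 3 3 3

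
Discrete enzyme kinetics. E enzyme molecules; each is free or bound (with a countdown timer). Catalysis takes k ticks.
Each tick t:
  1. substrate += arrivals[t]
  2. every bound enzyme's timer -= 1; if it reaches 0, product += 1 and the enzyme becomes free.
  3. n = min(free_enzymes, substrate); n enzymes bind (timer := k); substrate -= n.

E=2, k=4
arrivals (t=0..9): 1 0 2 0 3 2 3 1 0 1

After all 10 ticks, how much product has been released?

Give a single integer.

t=0: arr=1 -> substrate=0 bound=1 product=0
t=1: arr=0 -> substrate=0 bound=1 product=0
t=2: arr=2 -> substrate=1 bound=2 product=0
t=3: arr=0 -> substrate=1 bound=2 product=0
t=4: arr=3 -> substrate=3 bound=2 product=1
t=5: arr=2 -> substrate=5 bound=2 product=1
t=6: arr=3 -> substrate=7 bound=2 product=2
t=7: arr=1 -> substrate=8 bound=2 product=2
t=8: arr=0 -> substrate=7 bound=2 product=3
t=9: arr=1 -> substrate=8 bound=2 product=3

Answer: 3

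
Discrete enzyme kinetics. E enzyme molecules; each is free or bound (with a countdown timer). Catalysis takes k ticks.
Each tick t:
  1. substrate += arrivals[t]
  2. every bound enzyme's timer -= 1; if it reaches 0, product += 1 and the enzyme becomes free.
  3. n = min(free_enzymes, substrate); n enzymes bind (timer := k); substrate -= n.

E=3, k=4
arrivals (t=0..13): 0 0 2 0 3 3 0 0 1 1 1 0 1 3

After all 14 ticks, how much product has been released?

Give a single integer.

t=0: arr=0 -> substrate=0 bound=0 product=0
t=1: arr=0 -> substrate=0 bound=0 product=0
t=2: arr=2 -> substrate=0 bound=2 product=0
t=3: arr=0 -> substrate=0 bound=2 product=0
t=4: arr=3 -> substrate=2 bound=3 product=0
t=5: arr=3 -> substrate=5 bound=3 product=0
t=6: arr=0 -> substrate=3 bound=3 product=2
t=7: arr=0 -> substrate=3 bound=3 product=2
t=8: arr=1 -> substrate=3 bound=3 product=3
t=9: arr=1 -> substrate=4 bound=3 product=3
t=10: arr=1 -> substrate=3 bound=3 product=5
t=11: arr=0 -> substrate=3 bound=3 product=5
t=12: arr=1 -> substrate=3 bound=3 product=6
t=13: arr=3 -> substrate=6 bound=3 product=6

Answer: 6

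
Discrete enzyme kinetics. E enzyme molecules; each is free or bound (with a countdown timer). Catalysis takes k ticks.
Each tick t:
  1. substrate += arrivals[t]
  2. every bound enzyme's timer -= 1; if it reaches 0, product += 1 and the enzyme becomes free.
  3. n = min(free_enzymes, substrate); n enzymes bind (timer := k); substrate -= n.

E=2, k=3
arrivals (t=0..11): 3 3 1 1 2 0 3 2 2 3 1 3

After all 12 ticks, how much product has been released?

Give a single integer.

t=0: arr=3 -> substrate=1 bound=2 product=0
t=1: arr=3 -> substrate=4 bound=2 product=0
t=2: arr=1 -> substrate=5 bound=2 product=0
t=3: arr=1 -> substrate=4 bound=2 product=2
t=4: arr=2 -> substrate=6 bound=2 product=2
t=5: arr=0 -> substrate=6 bound=2 product=2
t=6: arr=3 -> substrate=7 bound=2 product=4
t=7: arr=2 -> substrate=9 bound=2 product=4
t=8: arr=2 -> substrate=11 bound=2 product=4
t=9: arr=3 -> substrate=12 bound=2 product=6
t=10: arr=1 -> substrate=13 bound=2 product=6
t=11: arr=3 -> substrate=16 bound=2 product=6

Answer: 6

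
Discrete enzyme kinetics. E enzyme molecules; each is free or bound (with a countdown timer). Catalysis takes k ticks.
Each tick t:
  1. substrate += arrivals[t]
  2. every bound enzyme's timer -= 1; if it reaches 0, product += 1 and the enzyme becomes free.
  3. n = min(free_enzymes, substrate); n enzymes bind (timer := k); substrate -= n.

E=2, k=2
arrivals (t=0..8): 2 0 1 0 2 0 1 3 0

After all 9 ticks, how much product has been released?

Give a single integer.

Answer: 6

Derivation:
t=0: arr=2 -> substrate=0 bound=2 product=0
t=1: arr=0 -> substrate=0 bound=2 product=0
t=2: arr=1 -> substrate=0 bound=1 product=2
t=3: arr=0 -> substrate=0 bound=1 product=2
t=4: arr=2 -> substrate=0 bound=2 product=3
t=5: arr=0 -> substrate=0 bound=2 product=3
t=6: arr=1 -> substrate=0 bound=1 product=5
t=7: arr=3 -> substrate=2 bound=2 product=5
t=8: arr=0 -> substrate=1 bound=2 product=6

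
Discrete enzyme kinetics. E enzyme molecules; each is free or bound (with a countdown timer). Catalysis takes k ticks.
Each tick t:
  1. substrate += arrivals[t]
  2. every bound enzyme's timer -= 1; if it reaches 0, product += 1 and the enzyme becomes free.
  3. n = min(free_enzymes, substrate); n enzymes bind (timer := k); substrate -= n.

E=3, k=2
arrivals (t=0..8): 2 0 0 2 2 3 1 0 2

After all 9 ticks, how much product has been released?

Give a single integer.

t=0: arr=2 -> substrate=0 bound=2 product=0
t=1: arr=0 -> substrate=0 bound=2 product=0
t=2: arr=0 -> substrate=0 bound=0 product=2
t=3: arr=2 -> substrate=0 bound=2 product=2
t=4: arr=2 -> substrate=1 bound=3 product=2
t=5: arr=3 -> substrate=2 bound=3 product=4
t=6: arr=1 -> substrate=2 bound=3 product=5
t=7: arr=0 -> substrate=0 bound=3 product=7
t=8: arr=2 -> substrate=1 bound=3 product=8

Answer: 8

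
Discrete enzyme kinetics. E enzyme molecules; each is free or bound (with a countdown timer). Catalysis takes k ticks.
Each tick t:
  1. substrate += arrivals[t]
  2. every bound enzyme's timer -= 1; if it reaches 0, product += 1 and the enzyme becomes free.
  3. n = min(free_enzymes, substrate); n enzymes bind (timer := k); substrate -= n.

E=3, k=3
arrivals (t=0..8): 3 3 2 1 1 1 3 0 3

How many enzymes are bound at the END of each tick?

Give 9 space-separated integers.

t=0: arr=3 -> substrate=0 bound=3 product=0
t=1: arr=3 -> substrate=3 bound=3 product=0
t=2: arr=2 -> substrate=5 bound=3 product=0
t=3: arr=1 -> substrate=3 bound=3 product=3
t=4: arr=1 -> substrate=4 bound=3 product=3
t=5: arr=1 -> substrate=5 bound=3 product=3
t=6: arr=3 -> substrate=5 bound=3 product=6
t=7: arr=0 -> substrate=5 bound=3 product=6
t=8: arr=3 -> substrate=8 bound=3 product=6

Answer: 3 3 3 3 3 3 3 3 3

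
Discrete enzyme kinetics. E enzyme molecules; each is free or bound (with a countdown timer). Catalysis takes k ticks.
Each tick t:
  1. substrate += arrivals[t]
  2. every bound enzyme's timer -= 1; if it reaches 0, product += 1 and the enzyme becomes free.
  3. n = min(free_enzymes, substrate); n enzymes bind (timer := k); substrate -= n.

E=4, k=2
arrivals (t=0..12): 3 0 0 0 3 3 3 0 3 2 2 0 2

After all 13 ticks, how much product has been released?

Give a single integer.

Answer: 18

Derivation:
t=0: arr=3 -> substrate=0 bound=3 product=0
t=1: arr=0 -> substrate=0 bound=3 product=0
t=2: arr=0 -> substrate=0 bound=0 product=3
t=3: arr=0 -> substrate=0 bound=0 product=3
t=4: arr=3 -> substrate=0 bound=3 product=3
t=5: arr=3 -> substrate=2 bound=4 product=3
t=6: arr=3 -> substrate=2 bound=4 product=6
t=7: arr=0 -> substrate=1 bound=4 product=7
t=8: arr=3 -> substrate=1 bound=4 product=10
t=9: arr=2 -> substrate=2 bound=4 product=11
t=10: arr=2 -> substrate=1 bound=4 product=14
t=11: arr=0 -> substrate=0 bound=4 product=15
t=12: arr=2 -> substrate=0 bound=3 product=18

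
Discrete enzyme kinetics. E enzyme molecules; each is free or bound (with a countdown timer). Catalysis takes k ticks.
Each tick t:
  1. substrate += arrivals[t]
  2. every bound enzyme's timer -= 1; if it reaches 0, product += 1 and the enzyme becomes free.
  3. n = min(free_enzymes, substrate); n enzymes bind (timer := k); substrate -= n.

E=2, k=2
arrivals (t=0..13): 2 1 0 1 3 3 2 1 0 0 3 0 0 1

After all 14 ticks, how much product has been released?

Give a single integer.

Answer: 12

Derivation:
t=0: arr=2 -> substrate=0 bound=2 product=0
t=1: arr=1 -> substrate=1 bound=2 product=0
t=2: arr=0 -> substrate=0 bound=1 product=2
t=3: arr=1 -> substrate=0 bound=2 product=2
t=4: arr=3 -> substrate=2 bound=2 product=3
t=5: arr=3 -> substrate=4 bound=2 product=4
t=6: arr=2 -> substrate=5 bound=2 product=5
t=7: arr=1 -> substrate=5 bound=2 product=6
t=8: arr=0 -> substrate=4 bound=2 product=7
t=9: arr=0 -> substrate=3 bound=2 product=8
t=10: arr=3 -> substrate=5 bound=2 product=9
t=11: arr=0 -> substrate=4 bound=2 product=10
t=12: arr=0 -> substrate=3 bound=2 product=11
t=13: arr=1 -> substrate=3 bound=2 product=12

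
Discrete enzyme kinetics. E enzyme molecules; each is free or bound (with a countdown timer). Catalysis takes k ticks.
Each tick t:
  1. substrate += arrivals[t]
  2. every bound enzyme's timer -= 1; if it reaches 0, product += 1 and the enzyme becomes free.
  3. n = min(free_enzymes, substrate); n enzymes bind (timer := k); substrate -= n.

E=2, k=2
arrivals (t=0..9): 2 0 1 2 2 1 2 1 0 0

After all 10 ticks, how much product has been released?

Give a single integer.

t=0: arr=2 -> substrate=0 bound=2 product=0
t=1: arr=0 -> substrate=0 bound=2 product=0
t=2: arr=1 -> substrate=0 bound=1 product=2
t=3: arr=2 -> substrate=1 bound=2 product=2
t=4: arr=2 -> substrate=2 bound=2 product=3
t=5: arr=1 -> substrate=2 bound=2 product=4
t=6: arr=2 -> substrate=3 bound=2 product=5
t=7: arr=1 -> substrate=3 bound=2 product=6
t=8: arr=0 -> substrate=2 bound=2 product=7
t=9: arr=0 -> substrate=1 bound=2 product=8

Answer: 8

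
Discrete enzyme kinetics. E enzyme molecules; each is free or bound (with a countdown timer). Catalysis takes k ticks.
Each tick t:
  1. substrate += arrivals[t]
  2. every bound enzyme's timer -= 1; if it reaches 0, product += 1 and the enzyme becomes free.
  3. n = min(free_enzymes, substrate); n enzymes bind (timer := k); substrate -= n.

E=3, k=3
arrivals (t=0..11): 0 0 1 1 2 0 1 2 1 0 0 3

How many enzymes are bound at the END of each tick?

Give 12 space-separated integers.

t=0: arr=0 -> substrate=0 bound=0 product=0
t=1: arr=0 -> substrate=0 bound=0 product=0
t=2: arr=1 -> substrate=0 bound=1 product=0
t=3: arr=1 -> substrate=0 bound=2 product=0
t=4: arr=2 -> substrate=1 bound=3 product=0
t=5: arr=0 -> substrate=0 bound=3 product=1
t=6: arr=1 -> substrate=0 bound=3 product=2
t=7: arr=2 -> substrate=1 bound=3 product=3
t=8: arr=1 -> substrate=1 bound=3 product=4
t=9: arr=0 -> substrate=0 bound=3 product=5
t=10: arr=0 -> substrate=0 bound=2 product=6
t=11: arr=3 -> substrate=1 bound=3 product=7

Answer: 0 0 1 2 3 3 3 3 3 3 2 3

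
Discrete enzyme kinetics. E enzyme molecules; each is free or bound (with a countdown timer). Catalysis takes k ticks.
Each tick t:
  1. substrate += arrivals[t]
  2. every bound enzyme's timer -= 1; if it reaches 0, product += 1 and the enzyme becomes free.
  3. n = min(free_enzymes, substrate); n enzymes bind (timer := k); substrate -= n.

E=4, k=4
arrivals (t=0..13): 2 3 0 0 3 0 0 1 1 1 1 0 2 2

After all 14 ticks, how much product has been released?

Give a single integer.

Answer: 11

Derivation:
t=0: arr=2 -> substrate=0 bound=2 product=0
t=1: arr=3 -> substrate=1 bound=4 product=0
t=2: arr=0 -> substrate=1 bound=4 product=0
t=3: arr=0 -> substrate=1 bound=4 product=0
t=4: arr=3 -> substrate=2 bound=4 product=2
t=5: arr=0 -> substrate=0 bound=4 product=4
t=6: arr=0 -> substrate=0 bound=4 product=4
t=7: arr=1 -> substrate=1 bound=4 product=4
t=8: arr=1 -> substrate=0 bound=4 product=6
t=9: arr=1 -> substrate=0 bound=3 product=8
t=10: arr=1 -> substrate=0 bound=4 product=8
t=11: arr=0 -> substrate=0 bound=4 product=8
t=12: arr=2 -> substrate=0 bound=4 product=10
t=13: arr=2 -> substrate=1 bound=4 product=11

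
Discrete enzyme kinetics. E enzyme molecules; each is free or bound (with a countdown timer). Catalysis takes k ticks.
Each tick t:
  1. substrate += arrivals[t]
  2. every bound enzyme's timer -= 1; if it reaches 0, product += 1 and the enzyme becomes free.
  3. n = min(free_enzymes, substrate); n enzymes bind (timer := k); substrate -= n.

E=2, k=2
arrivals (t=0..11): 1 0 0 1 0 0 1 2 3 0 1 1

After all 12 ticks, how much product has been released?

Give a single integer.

Answer: 6

Derivation:
t=0: arr=1 -> substrate=0 bound=1 product=0
t=1: arr=0 -> substrate=0 bound=1 product=0
t=2: arr=0 -> substrate=0 bound=0 product=1
t=3: arr=1 -> substrate=0 bound=1 product=1
t=4: arr=0 -> substrate=0 bound=1 product=1
t=5: arr=0 -> substrate=0 bound=0 product=2
t=6: arr=1 -> substrate=0 bound=1 product=2
t=7: arr=2 -> substrate=1 bound=2 product=2
t=8: arr=3 -> substrate=3 bound=2 product=3
t=9: arr=0 -> substrate=2 bound=2 product=4
t=10: arr=1 -> substrate=2 bound=2 product=5
t=11: arr=1 -> substrate=2 bound=2 product=6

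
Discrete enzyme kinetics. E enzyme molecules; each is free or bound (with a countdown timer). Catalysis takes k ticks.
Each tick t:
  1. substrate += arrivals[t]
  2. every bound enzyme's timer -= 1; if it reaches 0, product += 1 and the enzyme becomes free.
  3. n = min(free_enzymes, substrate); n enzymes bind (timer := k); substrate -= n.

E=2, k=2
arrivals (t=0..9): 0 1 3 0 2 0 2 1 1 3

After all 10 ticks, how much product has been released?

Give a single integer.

Answer: 7

Derivation:
t=0: arr=0 -> substrate=0 bound=0 product=0
t=1: arr=1 -> substrate=0 bound=1 product=0
t=2: arr=3 -> substrate=2 bound=2 product=0
t=3: arr=0 -> substrate=1 bound=2 product=1
t=4: arr=2 -> substrate=2 bound=2 product=2
t=5: arr=0 -> substrate=1 bound=2 product=3
t=6: arr=2 -> substrate=2 bound=2 product=4
t=7: arr=1 -> substrate=2 bound=2 product=5
t=8: arr=1 -> substrate=2 bound=2 product=6
t=9: arr=3 -> substrate=4 bound=2 product=7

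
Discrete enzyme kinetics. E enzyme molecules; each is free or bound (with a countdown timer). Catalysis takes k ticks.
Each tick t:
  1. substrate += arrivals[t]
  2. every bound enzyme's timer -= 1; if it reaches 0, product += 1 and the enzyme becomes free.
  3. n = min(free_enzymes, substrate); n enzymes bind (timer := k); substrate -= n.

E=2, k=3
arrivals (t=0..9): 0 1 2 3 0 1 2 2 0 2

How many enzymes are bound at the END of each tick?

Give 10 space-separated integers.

Answer: 0 1 2 2 2 2 2 2 2 2

Derivation:
t=0: arr=0 -> substrate=0 bound=0 product=0
t=1: arr=1 -> substrate=0 bound=1 product=0
t=2: arr=2 -> substrate=1 bound=2 product=0
t=3: arr=3 -> substrate=4 bound=2 product=0
t=4: arr=0 -> substrate=3 bound=2 product=1
t=5: arr=1 -> substrate=3 bound=2 product=2
t=6: arr=2 -> substrate=5 bound=2 product=2
t=7: arr=2 -> substrate=6 bound=2 product=3
t=8: arr=0 -> substrate=5 bound=2 product=4
t=9: arr=2 -> substrate=7 bound=2 product=4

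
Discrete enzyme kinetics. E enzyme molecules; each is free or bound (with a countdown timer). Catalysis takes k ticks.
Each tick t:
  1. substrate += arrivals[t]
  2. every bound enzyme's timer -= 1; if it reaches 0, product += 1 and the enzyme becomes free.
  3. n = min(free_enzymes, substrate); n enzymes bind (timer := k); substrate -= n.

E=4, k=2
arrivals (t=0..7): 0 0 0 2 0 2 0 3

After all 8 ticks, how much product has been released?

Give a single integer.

t=0: arr=0 -> substrate=0 bound=0 product=0
t=1: arr=0 -> substrate=0 bound=0 product=0
t=2: arr=0 -> substrate=0 bound=0 product=0
t=3: arr=2 -> substrate=0 bound=2 product=0
t=4: arr=0 -> substrate=0 bound=2 product=0
t=5: arr=2 -> substrate=0 bound=2 product=2
t=6: arr=0 -> substrate=0 bound=2 product=2
t=7: arr=3 -> substrate=0 bound=3 product=4

Answer: 4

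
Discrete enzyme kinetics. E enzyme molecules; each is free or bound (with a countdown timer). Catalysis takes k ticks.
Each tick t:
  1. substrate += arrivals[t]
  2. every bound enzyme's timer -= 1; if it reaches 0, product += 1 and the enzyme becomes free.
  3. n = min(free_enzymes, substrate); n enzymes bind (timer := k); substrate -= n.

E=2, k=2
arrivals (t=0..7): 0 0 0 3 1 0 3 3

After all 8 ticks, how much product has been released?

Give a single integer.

t=0: arr=0 -> substrate=0 bound=0 product=0
t=1: arr=0 -> substrate=0 bound=0 product=0
t=2: arr=0 -> substrate=0 bound=0 product=0
t=3: arr=3 -> substrate=1 bound=2 product=0
t=4: arr=1 -> substrate=2 bound=2 product=0
t=5: arr=0 -> substrate=0 bound=2 product=2
t=6: arr=3 -> substrate=3 bound=2 product=2
t=7: arr=3 -> substrate=4 bound=2 product=4

Answer: 4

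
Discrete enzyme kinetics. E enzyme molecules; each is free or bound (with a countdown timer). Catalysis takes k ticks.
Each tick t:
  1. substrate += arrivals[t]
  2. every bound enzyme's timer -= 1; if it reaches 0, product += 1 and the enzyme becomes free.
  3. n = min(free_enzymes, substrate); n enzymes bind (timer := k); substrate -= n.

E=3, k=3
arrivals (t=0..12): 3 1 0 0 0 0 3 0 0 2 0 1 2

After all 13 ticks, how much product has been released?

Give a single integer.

Answer: 9

Derivation:
t=0: arr=3 -> substrate=0 bound=3 product=0
t=1: arr=1 -> substrate=1 bound=3 product=0
t=2: arr=0 -> substrate=1 bound=3 product=0
t=3: arr=0 -> substrate=0 bound=1 product=3
t=4: arr=0 -> substrate=0 bound=1 product=3
t=5: arr=0 -> substrate=0 bound=1 product=3
t=6: arr=3 -> substrate=0 bound=3 product=4
t=7: arr=0 -> substrate=0 bound=3 product=4
t=8: arr=0 -> substrate=0 bound=3 product=4
t=9: arr=2 -> substrate=0 bound=2 product=7
t=10: arr=0 -> substrate=0 bound=2 product=7
t=11: arr=1 -> substrate=0 bound=3 product=7
t=12: arr=2 -> substrate=0 bound=3 product=9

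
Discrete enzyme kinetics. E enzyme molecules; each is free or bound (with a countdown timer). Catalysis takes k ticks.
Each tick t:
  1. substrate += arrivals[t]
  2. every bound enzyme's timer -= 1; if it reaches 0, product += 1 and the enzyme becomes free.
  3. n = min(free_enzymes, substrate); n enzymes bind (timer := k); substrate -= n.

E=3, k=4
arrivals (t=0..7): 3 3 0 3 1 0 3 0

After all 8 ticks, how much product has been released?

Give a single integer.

t=0: arr=3 -> substrate=0 bound=3 product=0
t=1: arr=3 -> substrate=3 bound=3 product=0
t=2: arr=0 -> substrate=3 bound=3 product=0
t=3: arr=3 -> substrate=6 bound=3 product=0
t=4: arr=1 -> substrate=4 bound=3 product=3
t=5: arr=0 -> substrate=4 bound=3 product=3
t=6: arr=3 -> substrate=7 bound=3 product=3
t=7: arr=0 -> substrate=7 bound=3 product=3

Answer: 3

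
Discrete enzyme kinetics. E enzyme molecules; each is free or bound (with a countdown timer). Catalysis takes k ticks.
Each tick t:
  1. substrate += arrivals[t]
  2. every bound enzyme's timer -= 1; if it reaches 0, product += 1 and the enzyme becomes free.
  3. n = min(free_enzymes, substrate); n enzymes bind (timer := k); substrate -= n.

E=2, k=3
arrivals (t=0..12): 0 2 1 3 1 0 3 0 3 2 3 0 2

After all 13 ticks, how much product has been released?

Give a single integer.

t=0: arr=0 -> substrate=0 bound=0 product=0
t=1: arr=2 -> substrate=0 bound=2 product=0
t=2: arr=1 -> substrate=1 bound=2 product=0
t=3: arr=3 -> substrate=4 bound=2 product=0
t=4: arr=1 -> substrate=3 bound=2 product=2
t=5: arr=0 -> substrate=3 bound=2 product=2
t=6: arr=3 -> substrate=6 bound=2 product=2
t=7: arr=0 -> substrate=4 bound=2 product=4
t=8: arr=3 -> substrate=7 bound=2 product=4
t=9: arr=2 -> substrate=9 bound=2 product=4
t=10: arr=3 -> substrate=10 bound=2 product=6
t=11: arr=0 -> substrate=10 bound=2 product=6
t=12: arr=2 -> substrate=12 bound=2 product=6

Answer: 6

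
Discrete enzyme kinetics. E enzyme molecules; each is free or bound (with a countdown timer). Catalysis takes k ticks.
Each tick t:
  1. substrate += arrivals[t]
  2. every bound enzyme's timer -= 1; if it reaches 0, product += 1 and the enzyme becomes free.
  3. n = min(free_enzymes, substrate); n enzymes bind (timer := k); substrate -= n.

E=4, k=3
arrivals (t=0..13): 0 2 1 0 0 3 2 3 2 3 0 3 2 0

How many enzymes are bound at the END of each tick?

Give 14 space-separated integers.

t=0: arr=0 -> substrate=0 bound=0 product=0
t=1: arr=2 -> substrate=0 bound=2 product=0
t=2: arr=1 -> substrate=0 bound=3 product=0
t=3: arr=0 -> substrate=0 bound=3 product=0
t=4: arr=0 -> substrate=0 bound=1 product=2
t=5: arr=3 -> substrate=0 bound=3 product=3
t=6: arr=2 -> substrate=1 bound=4 product=3
t=7: arr=3 -> substrate=4 bound=4 product=3
t=8: arr=2 -> substrate=3 bound=4 product=6
t=9: arr=3 -> substrate=5 bound=4 product=7
t=10: arr=0 -> substrate=5 bound=4 product=7
t=11: arr=3 -> substrate=5 bound=4 product=10
t=12: arr=2 -> substrate=6 bound=4 product=11
t=13: arr=0 -> substrate=6 bound=4 product=11

Answer: 0 2 3 3 1 3 4 4 4 4 4 4 4 4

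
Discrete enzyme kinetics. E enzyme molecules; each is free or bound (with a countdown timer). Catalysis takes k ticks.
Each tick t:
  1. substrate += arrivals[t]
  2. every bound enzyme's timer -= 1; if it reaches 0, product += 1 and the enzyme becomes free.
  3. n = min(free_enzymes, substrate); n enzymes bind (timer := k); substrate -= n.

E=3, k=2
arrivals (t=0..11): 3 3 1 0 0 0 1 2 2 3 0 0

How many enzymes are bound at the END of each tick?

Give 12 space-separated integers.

Answer: 3 3 3 3 1 1 1 3 3 3 3 2

Derivation:
t=0: arr=3 -> substrate=0 bound=3 product=0
t=1: arr=3 -> substrate=3 bound=3 product=0
t=2: arr=1 -> substrate=1 bound=3 product=3
t=3: arr=0 -> substrate=1 bound=3 product=3
t=4: arr=0 -> substrate=0 bound=1 product=6
t=5: arr=0 -> substrate=0 bound=1 product=6
t=6: arr=1 -> substrate=0 bound=1 product=7
t=7: arr=2 -> substrate=0 bound=3 product=7
t=8: arr=2 -> substrate=1 bound=3 product=8
t=9: arr=3 -> substrate=2 bound=3 product=10
t=10: arr=0 -> substrate=1 bound=3 product=11
t=11: arr=0 -> substrate=0 bound=2 product=13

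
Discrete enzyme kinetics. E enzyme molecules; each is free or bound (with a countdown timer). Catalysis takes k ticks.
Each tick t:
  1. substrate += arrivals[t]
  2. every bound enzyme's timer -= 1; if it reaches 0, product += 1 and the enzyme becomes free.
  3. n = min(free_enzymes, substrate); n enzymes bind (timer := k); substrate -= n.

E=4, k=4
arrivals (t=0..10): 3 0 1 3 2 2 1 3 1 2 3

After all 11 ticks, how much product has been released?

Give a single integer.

t=0: arr=3 -> substrate=0 bound=3 product=0
t=1: arr=0 -> substrate=0 bound=3 product=0
t=2: arr=1 -> substrate=0 bound=4 product=0
t=3: arr=3 -> substrate=3 bound=4 product=0
t=4: arr=2 -> substrate=2 bound=4 product=3
t=5: arr=2 -> substrate=4 bound=4 product=3
t=6: arr=1 -> substrate=4 bound=4 product=4
t=7: arr=3 -> substrate=7 bound=4 product=4
t=8: arr=1 -> substrate=5 bound=4 product=7
t=9: arr=2 -> substrate=7 bound=4 product=7
t=10: arr=3 -> substrate=9 bound=4 product=8

Answer: 8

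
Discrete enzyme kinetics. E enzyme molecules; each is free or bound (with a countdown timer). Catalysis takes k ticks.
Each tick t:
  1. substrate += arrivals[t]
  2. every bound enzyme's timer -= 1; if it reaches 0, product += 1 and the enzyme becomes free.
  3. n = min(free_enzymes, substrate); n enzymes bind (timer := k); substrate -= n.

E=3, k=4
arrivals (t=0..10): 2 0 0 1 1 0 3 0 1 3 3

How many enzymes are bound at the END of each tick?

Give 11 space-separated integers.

Answer: 2 2 2 3 2 2 3 3 3 3 3

Derivation:
t=0: arr=2 -> substrate=0 bound=2 product=0
t=1: arr=0 -> substrate=0 bound=2 product=0
t=2: arr=0 -> substrate=0 bound=2 product=0
t=3: arr=1 -> substrate=0 bound=3 product=0
t=4: arr=1 -> substrate=0 bound=2 product=2
t=5: arr=0 -> substrate=0 bound=2 product=2
t=6: arr=3 -> substrate=2 bound=3 product=2
t=7: arr=0 -> substrate=1 bound=3 product=3
t=8: arr=1 -> substrate=1 bound=3 product=4
t=9: arr=3 -> substrate=4 bound=3 product=4
t=10: arr=3 -> substrate=6 bound=3 product=5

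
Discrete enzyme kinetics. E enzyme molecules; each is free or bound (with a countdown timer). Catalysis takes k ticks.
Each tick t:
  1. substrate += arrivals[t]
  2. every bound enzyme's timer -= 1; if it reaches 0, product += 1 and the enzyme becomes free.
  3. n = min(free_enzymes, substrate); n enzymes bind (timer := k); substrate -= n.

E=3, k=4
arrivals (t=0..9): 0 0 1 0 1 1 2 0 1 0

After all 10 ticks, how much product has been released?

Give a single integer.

Answer: 3

Derivation:
t=0: arr=0 -> substrate=0 bound=0 product=0
t=1: arr=0 -> substrate=0 bound=0 product=0
t=2: arr=1 -> substrate=0 bound=1 product=0
t=3: arr=0 -> substrate=0 bound=1 product=0
t=4: arr=1 -> substrate=0 bound=2 product=0
t=5: arr=1 -> substrate=0 bound=3 product=0
t=6: arr=2 -> substrate=1 bound=3 product=1
t=7: arr=0 -> substrate=1 bound=3 product=1
t=8: arr=1 -> substrate=1 bound=3 product=2
t=9: arr=0 -> substrate=0 bound=3 product=3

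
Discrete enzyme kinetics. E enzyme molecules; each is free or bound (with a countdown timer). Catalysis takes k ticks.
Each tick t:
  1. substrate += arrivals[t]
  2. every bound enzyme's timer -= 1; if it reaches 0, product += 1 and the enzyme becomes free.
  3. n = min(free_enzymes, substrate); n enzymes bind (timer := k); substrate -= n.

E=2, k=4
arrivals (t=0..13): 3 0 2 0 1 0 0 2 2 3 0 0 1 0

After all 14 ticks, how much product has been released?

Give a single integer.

Answer: 6

Derivation:
t=0: arr=3 -> substrate=1 bound=2 product=0
t=1: arr=0 -> substrate=1 bound=2 product=0
t=2: arr=2 -> substrate=3 bound=2 product=0
t=3: arr=0 -> substrate=3 bound=2 product=0
t=4: arr=1 -> substrate=2 bound=2 product=2
t=5: arr=0 -> substrate=2 bound=2 product=2
t=6: arr=0 -> substrate=2 bound=2 product=2
t=7: arr=2 -> substrate=4 bound=2 product=2
t=8: arr=2 -> substrate=4 bound=2 product=4
t=9: arr=3 -> substrate=7 bound=2 product=4
t=10: arr=0 -> substrate=7 bound=2 product=4
t=11: arr=0 -> substrate=7 bound=2 product=4
t=12: arr=1 -> substrate=6 bound=2 product=6
t=13: arr=0 -> substrate=6 bound=2 product=6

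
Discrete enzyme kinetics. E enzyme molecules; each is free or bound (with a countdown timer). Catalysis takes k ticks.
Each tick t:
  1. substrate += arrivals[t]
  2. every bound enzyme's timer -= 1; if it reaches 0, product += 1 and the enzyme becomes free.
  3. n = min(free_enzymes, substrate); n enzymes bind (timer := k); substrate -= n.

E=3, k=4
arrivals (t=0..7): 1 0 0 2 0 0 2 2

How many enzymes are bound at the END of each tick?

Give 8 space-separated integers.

t=0: arr=1 -> substrate=0 bound=1 product=0
t=1: arr=0 -> substrate=0 bound=1 product=0
t=2: arr=0 -> substrate=0 bound=1 product=0
t=3: arr=2 -> substrate=0 bound=3 product=0
t=4: arr=0 -> substrate=0 bound=2 product=1
t=5: arr=0 -> substrate=0 bound=2 product=1
t=6: arr=2 -> substrate=1 bound=3 product=1
t=7: arr=2 -> substrate=1 bound=3 product=3

Answer: 1 1 1 3 2 2 3 3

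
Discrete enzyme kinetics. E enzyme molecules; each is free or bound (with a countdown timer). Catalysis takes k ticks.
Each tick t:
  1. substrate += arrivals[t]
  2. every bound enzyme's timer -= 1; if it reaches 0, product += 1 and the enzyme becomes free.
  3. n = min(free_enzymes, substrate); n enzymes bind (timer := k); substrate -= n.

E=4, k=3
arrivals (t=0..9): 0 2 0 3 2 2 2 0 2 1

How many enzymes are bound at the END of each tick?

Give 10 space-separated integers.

Answer: 0 2 2 4 4 4 4 4 4 4

Derivation:
t=0: arr=0 -> substrate=0 bound=0 product=0
t=1: arr=2 -> substrate=0 bound=2 product=0
t=2: arr=0 -> substrate=0 bound=2 product=0
t=3: arr=3 -> substrate=1 bound=4 product=0
t=4: arr=2 -> substrate=1 bound=4 product=2
t=5: arr=2 -> substrate=3 bound=4 product=2
t=6: arr=2 -> substrate=3 bound=4 product=4
t=7: arr=0 -> substrate=1 bound=4 product=6
t=8: arr=2 -> substrate=3 bound=4 product=6
t=9: arr=1 -> substrate=2 bound=4 product=8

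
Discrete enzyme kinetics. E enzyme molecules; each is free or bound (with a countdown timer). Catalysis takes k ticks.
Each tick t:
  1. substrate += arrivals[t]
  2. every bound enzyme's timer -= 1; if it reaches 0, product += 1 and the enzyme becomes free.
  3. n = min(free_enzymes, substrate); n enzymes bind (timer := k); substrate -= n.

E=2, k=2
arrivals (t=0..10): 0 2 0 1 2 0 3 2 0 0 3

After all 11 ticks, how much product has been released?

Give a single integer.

Answer: 8

Derivation:
t=0: arr=0 -> substrate=0 bound=0 product=0
t=1: arr=2 -> substrate=0 bound=2 product=0
t=2: arr=0 -> substrate=0 bound=2 product=0
t=3: arr=1 -> substrate=0 bound=1 product=2
t=4: arr=2 -> substrate=1 bound=2 product=2
t=5: arr=0 -> substrate=0 bound=2 product=3
t=6: arr=3 -> substrate=2 bound=2 product=4
t=7: arr=2 -> substrate=3 bound=2 product=5
t=8: arr=0 -> substrate=2 bound=2 product=6
t=9: arr=0 -> substrate=1 bound=2 product=7
t=10: arr=3 -> substrate=3 bound=2 product=8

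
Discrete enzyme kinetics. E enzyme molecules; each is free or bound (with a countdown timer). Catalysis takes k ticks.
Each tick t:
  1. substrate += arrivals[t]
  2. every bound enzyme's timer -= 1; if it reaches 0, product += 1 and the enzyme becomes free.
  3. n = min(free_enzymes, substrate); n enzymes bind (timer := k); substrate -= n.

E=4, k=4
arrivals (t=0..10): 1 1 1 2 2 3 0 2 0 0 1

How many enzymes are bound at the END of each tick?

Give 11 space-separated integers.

t=0: arr=1 -> substrate=0 bound=1 product=0
t=1: arr=1 -> substrate=0 bound=2 product=0
t=2: arr=1 -> substrate=0 bound=3 product=0
t=3: arr=2 -> substrate=1 bound=4 product=0
t=4: arr=2 -> substrate=2 bound=4 product=1
t=5: arr=3 -> substrate=4 bound=4 product=2
t=6: arr=0 -> substrate=3 bound=4 product=3
t=7: arr=2 -> substrate=4 bound=4 product=4
t=8: arr=0 -> substrate=3 bound=4 product=5
t=9: arr=0 -> substrate=2 bound=4 product=6
t=10: arr=1 -> substrate=2 bound=4 product=7

Answer: 1 2 3 4 4 4 4 4 4 4 4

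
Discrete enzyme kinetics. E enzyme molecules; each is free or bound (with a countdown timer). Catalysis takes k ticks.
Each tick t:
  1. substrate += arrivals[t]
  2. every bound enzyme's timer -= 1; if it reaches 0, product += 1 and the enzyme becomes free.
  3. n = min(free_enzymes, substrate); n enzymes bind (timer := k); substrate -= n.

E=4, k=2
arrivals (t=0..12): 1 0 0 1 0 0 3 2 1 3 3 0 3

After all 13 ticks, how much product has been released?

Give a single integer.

Answer: 12

Derivation:
t=0: arr=1 -> substrate=0 bound=1 product=0
t=1: arr=0 -> substrate=0 bound=1 product=0
t=2: arr=0 -> substrate=0 bound=0 product=1
t=3: arr=1 -> substrate=0 bound=1 product=1
t=4: arr=0 -> substrate=0 bound=1 product=1
t=5: arr=0 -> substrate=0 bound=0 product=2
t=6: arr=3 -> substrate=0 bound=3 product=2
t=7: arr=2 -> substrate=1 bound=4 product=2
t=8: arr=1 -> substrate=0 bound=3 product=5
t=9: arr=3 -> substrate=1 bound=4 product=6
t=10: arr=3 -> substrate=2 bound=4 product=8
t=11: arr=0 -> substrate=0 bound=4 product=10
t=12: arr=3 -> substrate=1 bound=4 product=12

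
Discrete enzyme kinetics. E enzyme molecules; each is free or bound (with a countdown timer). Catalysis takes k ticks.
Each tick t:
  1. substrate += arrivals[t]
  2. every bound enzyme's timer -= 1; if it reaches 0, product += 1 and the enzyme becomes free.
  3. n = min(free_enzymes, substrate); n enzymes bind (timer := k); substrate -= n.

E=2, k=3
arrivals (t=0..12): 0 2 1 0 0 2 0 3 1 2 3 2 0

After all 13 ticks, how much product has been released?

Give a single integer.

Answer: 6

Derivation:
t=0: arr=0 -> substrate=0 bound=0 product=0
t=1: arr=2 -> substrate=0 bound=2 product=0
t=2: arr=1 -> substrate=1 bound=2 product=0
t=3: arr=0 -> substrate=1 bound=2 product=0
t=4: arr=0 -> substrate=0 bound=1 product=2
t=5: arr=2 -> substrate=1 bound=2 product=2
t=6: arr=0 -> substrate=1 bound=2 product=2
t=7: arr=3 -> substrate=3 bound=2 product=3
t=8: arr=1 -> substrate=3 bound=2 product=4
t=9: arr=2 -> substrate=5 bound=2 product=4
t=10: arr=3 -> substrate=7 bound=2 product=5
t=11: arr=2 -> substrate=8 bound=2 product=6
t=12: arr=0 -> substrate=8 bound=2 product=6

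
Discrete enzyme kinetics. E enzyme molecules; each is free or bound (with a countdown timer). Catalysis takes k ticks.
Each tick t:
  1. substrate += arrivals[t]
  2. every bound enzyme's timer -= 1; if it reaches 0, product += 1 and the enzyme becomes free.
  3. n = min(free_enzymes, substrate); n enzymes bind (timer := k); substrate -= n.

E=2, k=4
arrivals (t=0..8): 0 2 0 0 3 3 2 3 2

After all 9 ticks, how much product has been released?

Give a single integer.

Answer: 2

Derivation:
t=0: arr=0 -> substrate=0 bound=0 product=0
t=1: arr=2 -> substrate=0 bound=2 product=0
t=2: arr=0 -> substrate=0 bound=2 product=0
t=3: arr=0 -> substrate=0 bound=2 product=0
t=4: arr=3 -> substrate=3 bound=2 product=0
t=5: arr=3 -> substrate=4 bound=2 product=2
t=6: arr=2 -> substrate=6 bound=2 product=2
t=7: arr=3 -> substrate=9 bound=2 product=2
t=8: arr=2 -> substrate=11 bound=2 product=2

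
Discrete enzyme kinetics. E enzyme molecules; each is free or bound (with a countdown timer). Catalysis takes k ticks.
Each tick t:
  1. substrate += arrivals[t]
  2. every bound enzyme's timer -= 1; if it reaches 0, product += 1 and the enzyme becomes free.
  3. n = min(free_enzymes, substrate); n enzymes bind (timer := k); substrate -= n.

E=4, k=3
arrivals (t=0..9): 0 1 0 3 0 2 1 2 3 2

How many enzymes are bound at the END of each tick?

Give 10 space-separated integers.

t=0: arr=0 -> substrate=0 bound=0 product=0
t=1: arr=1 -> substrate=0 bound=1 product=0
t=2: arr=0 -> substrate=0 bound=1 product=0
t=3: arr=3 -> substrate=0 bound=4 product=0
t=4: arr=0 -> substrate=0 bound=3 product=1
t=5: arr=2 -> substrate=1 bound=4 product=1
t=6: arr=1 -> substrate=0 bound=3 product=4
t=7: arr=2 -> substrate=1 bound=4 product=4
t=8: arr=3 -> substrate=3 bound=4 product=5
t=9: arr=2 -> substrate=3 bound=4 product=7

Answer: 0 1 1 4 3 4 3 4 4 4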